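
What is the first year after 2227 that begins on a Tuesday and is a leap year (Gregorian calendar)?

Jan 1 advances by 2 weekdays after a leap year and by 1 after a common year.
2227: Jan 1 is Monday.
2228: Tuesday (leap)
2228 begins on a Tuesday and is a leap year.

2228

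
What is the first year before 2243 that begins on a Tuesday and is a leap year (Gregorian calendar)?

Jan 1 advances by 2 weekdays after a leap year and by 1 after a common year.
2243: Jan 1 is Sunday.
2242: Saturday
2241: Friday
2240: Wednesday (leap)
2239: Tuesday
2238: Monday
2237: Sunday
2236: Friday (leap)
2235: Thursday
2234: Wednesday
2233: Tuesday
2232: Sunday (leap)
2231: Saturday
2230: Friday
2229: Thursday
2228: Tuesday (leap)
2228 begins on a Tuesday and is a leap year.

2228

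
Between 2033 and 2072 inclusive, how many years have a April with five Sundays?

11

April has 30 days; it has five Sundays when Sunday falls among the first (month-length − 28) days — i.e. when April 1 is one of Sunday/Saturday.
April 1 by year: 2033:Fri 2034:Sat✓ 2035:Sun✓ 2036:Tue 2037:Wed 2038:Thu 2039:Fri 2040:Sun✓ 2041:Mon 2042:Tue 2043:Wed 2044:Fri 2045:Sat✓ 2046:Sun✓ 2047:Mon …(10 more)… 2058:Mon 2059:Tue 2060:Thu 2061:Fri 2062:Sat✓ 2063:Sun✓ 2064:Tue 2065:Wed 2066:Thu 2067:Fri 2068:Sun✓ 2069:Mon 2070:Tue 2071:Wed 2072:Fri
Years with five Sundays: 2034, 2035, 2040, 2045, 2046, 2051, 2056, 2057, 2062, 2063, 2068 → 11.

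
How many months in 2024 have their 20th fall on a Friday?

Check the 20th of each month of 2024: Jan 20: Sat, Feb 20: Tue, Mar 20: Wed, Apr 20: Sat, May 20: Mon, Jun 20: Thu, Jul 20: Sat, Aug 20: Tue, Sep 20: Fri, Oct 20: Sun, Nov 20: Wed, Dec 20: Fri.
Friday occurs in September, December — 2 months.

2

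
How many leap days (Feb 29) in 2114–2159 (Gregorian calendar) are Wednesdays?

1

Leap years in 2114–2159: 11 of them.
Feb 29 weekday advances by 5 (mod 7) from one leap year to the next four years later (or differs when a century non-leap intervenes).
Leap-day weekdays: 2116:Sat 2120:Thu 2124:Tue 2128:Sun 2132:Fri 2136:Wed✓ 2140:Mon 2144:Sat 2148:Thu 2152:Tue 2156:Sun
Wednesday: 2136 → 1.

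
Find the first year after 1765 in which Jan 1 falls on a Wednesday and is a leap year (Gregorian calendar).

1772

Jan 1 advances by 2 weekdays after a leap year and by 1 after a common year.
1765: Jan 1 is Tuesday.
1766: Wednesday
1767: Thursday
1768: Friday (leap)
1769: Sunday
1770: Monday
1771: Tuesday
1772: Wednesday (leap)
1772 begins on a Wednesday and is a leap year.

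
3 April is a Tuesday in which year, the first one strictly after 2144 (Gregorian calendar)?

From one year to the next, a fixed date's weekday advances by 1, or by 2 when a Feb 29 lies between the two dates.
2144: April 3 is Friday.
2145: Saturday (+1)
2146: Sunday (+1)
2147: Monday (+1)
2148: Wednesday (+2)
2149: Thursday (+1)
2150: Friday (+1)
2151: Saturday (+1)
2152: Monday (+2)
2153: Tuesday (+1)
3 April falls on a Tuesday in 2153.

2153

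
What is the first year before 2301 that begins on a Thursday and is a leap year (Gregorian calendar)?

2280

Jan 1 advances by 2 weekdays after a leap year and by 1 after a common year.
2301: Jan 1 is Tuesday.
2300: Monday
2299: Sunday
2298: Saturday
2297: Friday
2296: Wednesday (leap)
2295: Tuesday
2294: Monday
2293: Sunday
2292: Friday (leap)
2291: Thursday
2290: Wednesday
2289: Tuesday
2288: Sunday (leap)
2287: Saturday
2286: Friday
2285: Thursday
2284: Tuesday (leap)
2283: Monday
2282: Sunday
2281: Saturday
2280: Thursday (leap)
2280 begins on a Thursday and is a leap year.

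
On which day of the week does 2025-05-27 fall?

January 1, 2025 is a Wednesday.
May 27 is day 147 of the year, i.e. 146 days after Jan 1.
146 mod 7 = 6, so advance 6 weekdays from Wednesday: Tuesday.

Tuesday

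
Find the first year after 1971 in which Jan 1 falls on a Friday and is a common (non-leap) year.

1982

Jan 1 advances by 2 weekdays after a leap year and by 1 after a common year.
1971: Jan 1 is Friday.
1972: Saturday (leap)
1973: Monday
1974: Tuesday
1975: Wednesday
1976: Thursday (leap)
1977: Saturday
1978: Sunday
1979: Monday
1980: Tuesday (leap)
1981: Thursday
1982: Friday
1982 begins on a Friday and is a common year.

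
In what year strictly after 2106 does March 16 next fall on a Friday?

From one year to the next, a fixed date's weekday advances by 1, or by 2 when a Feb 29 lies between the two dates.
2106: March 16 is Tuesday.
2107: Wednesday (+1)
2108: Friday (+2)
March 16 falls on a Friday in 2108.

2108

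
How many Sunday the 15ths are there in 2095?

Check the 15th of each month of 2095: Jan 15: Sat, Feb 15: Tue, Mar 15: Tue, Apr 15: Fri, May 15: Sun, Jun 15: Wed, Jul 15: Fri, Aug 15: Mon, Sep 15: Thu, Oct 15: Sat, Nov 15: Tue, Dec 15: Thu.
Sunday occurs in May — 1 month.

1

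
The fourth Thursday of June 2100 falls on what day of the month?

24

June 1, 2100 is a Tuesday, so the first Thursday is the 3rd.
The fourth Thursday is 3 + 21 = 24.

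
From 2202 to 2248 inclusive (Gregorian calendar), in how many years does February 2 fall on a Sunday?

Track February 2's weekday year by year (advancing +1, or +2 across a Feb 29):
  2202: Tue  2203: Wed (+1)  2204: Thu (+1)  2205: Sat (+2)  2206: Sun (+1) ✓
  2207: Mon (+1)  2208: Tue (+1)  2209: Thu (+2)  2210: Fri (+1)  2211: Sat (+1)
  2212: Sun (+1) ✓  2213: Tue (+2)  2214: Wed (+1)  2215: Thu (+1)  … (19 more years) …
  2235: Mon (+1)  2236: Tue (+1)  2237: Thu (+2)  2238: Fri (+1)  2239: Sat (+1)
  2240: Sun (+1) ✓  2241: Tue (+2)  2242: Wed (+1)  2243: Thu (+1)  2244: Fri (+1)
  2245: Sun (+2) ✓  2246: Mon (+1)  2247: Tue (+1)  2248: Wed (+1)
Sunday years: 2206, 2212, 2217, 2223, 2234, 2240, 2245 — 7 in total.

7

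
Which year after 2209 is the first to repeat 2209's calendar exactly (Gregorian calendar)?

2215

Two years share a calendar iff Jan 1 falls on the same weekday and both are leap or both are common. 2209: Jan 1 is Sunday, common year.
2210: Jan 1 Monday, common
2211: Jan 1 Tuesday, common
2212: Jan 1 Wednesday, leap
2213: Jan 1 Friday, common
2214: Jan 1 Saturday, common
2215: Jan 1 Sunday, common
2215 matches on both conditions.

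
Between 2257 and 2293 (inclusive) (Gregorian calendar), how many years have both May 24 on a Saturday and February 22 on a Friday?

1

Check each year's weekday for May 24 and February 22:
  2257: Sun/Sun  2258: Mon/Mon  2259: Tue/Tue  2260: Thu/Wed  2261: Fri/Fri  2262: Sat/Sat  2263: Sun/Sun  2264: Tue/Mon  2265: Wed/Wed  2266: Thu/Thu  2267: Fri/Fri  2268: Sun/Sat  2269: Mon/Mon  2270: Tue/Tue  …(9 more)…  2280: Mon/Sun  2281: Tue/Tue  2282: Wed/Wed  2283: Thu/Thu  2284: Sat/Fri ✓  2285: Sun/Sun  2286: Mon/Mon  2287: Tue/Tue  2288: Thu/Wed  2289: Fri/Fri  2290: Sat/Sat  2291: Sun/Sun  2292: Tue/Mon  2293: Wed/Wed
Both conditions hold in: 2284 — 1.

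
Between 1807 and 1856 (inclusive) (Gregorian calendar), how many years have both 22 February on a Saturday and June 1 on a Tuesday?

0

Check each year's weekday for 22 February and June 1:
  1807: Sun/Mon  1808: Mon/Wed  1809: Wed/Thu  1810: Thu/Fri  1811: Fri/Sat  1812: Sat/Mon  1813: Mon/Tue  1814: Tue/Wed  1815: Wed/Thu  1816: Thu/Sat  1817: Sat/Sun  1818: Sun/Mon  1819: Mon/Tue  1820: Tue/Thu  …(22 more)…  1843: Wed/Thu  1844: Thu/Sat  1845: Sat/Sun  1846: Sun/Mon  1847: Mon/Tue  1848: Tue/Thu  1849: Thu/Fri  1850: Fri/Sat  1851: Sat/Sun  1852: Sun/Tue  1853: Tue/Wed  1854: Wed/Thu  1855: Thu/Fri  1856: Fri/Sun
Both conditions hold in: no year — 0.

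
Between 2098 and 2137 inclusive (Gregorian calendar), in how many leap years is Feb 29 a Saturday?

Leap years in 2098–2137: 9 of them.
Feb 29 weekday advances by 5 (mod 7) from one leap year to the next four years later (or differs when a century non-leap intervenes).
Leap-day weekdays: 2104:Fri 2108:Wed 2112:Mon 2116:Sat✓ 2120:Thu 2124:Tue 2128:Sun 2132:Fri 2136:Wed
Saturday: 2116 → 1.

1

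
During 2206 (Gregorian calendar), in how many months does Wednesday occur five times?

5

A month of length L has five Wednesdays iff its first Wednesday is on day ≤ L−28 (so day 1–3 in a 31-day month, 1–2 in a 30-day month, day 1 in a leap February).
Checking each month of 2206: Jan starts Wed (31d) ✓; Feb starts Sat (28d); Mar starts Sat (31d); Apr starts Tue (30d) ✓; May starts Thu (31d); Jun starts Sun (30d); Jul starts Tue (31d) ✓; Aug starts Fri (31d); Sep starts Mon (30d); Oct starts Wed (31d) ✓; Nov starts Sat (30d); Dec starts Mon (31d) ✓.
Five-Wednesday months: January, April, July, October, December → 5.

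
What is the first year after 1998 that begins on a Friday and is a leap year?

2016

Jan 1 advances by 2 weekdays after a leap year and by 1 after a common year.
1998: Jan 1 is Thursday.
1999: Friday
2000: Saturday (leap)
2001: Monday
2002: Tuesday
2003: Wednesday
2004: Thursday (leap)
2005: Saturday
2006: Sunday
2007: Monday
2008: Tuesday (leap)
2009: Thursday
2010: Friday
2011: Saturday
2012: Sunday (leap)
2013: Tuesday
2014: Wednesday
2015: Thursday
2016: Friday (leap)
2016 begins on a Friday and is a leap year.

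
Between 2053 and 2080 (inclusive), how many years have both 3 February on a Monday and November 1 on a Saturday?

3

Check each year's weekday for 3 February and November 1:
  2053: Mon/Sat ✓  2054: Tue/Sun  2055: Wed/Mon  2056: Thu/Wed  2057: Sat/Thu  2058: Sun/Fri  2059: Mon/Sat ✓  2060: Tue/Mon  2061: Thu/Tue  2062: Fri/Wed  2063: Sat/Thu  2064: Sun/Sat  2065: Tue/Sun  2066: Wed/Mon  2067: Thu/Tue  2068: Fri/Thu  2069: Sun/Fri  2070: Mon/Sat ✓  2071: Tue/Sun  2072: Wed/Tue  2073: Fri/Wed  2074: Sat/Thu  2075: Sun/Fri  2076: Mon/Sun  2077: Wed/Mon  2078: Thu/Tue  2079: Fri/Wed  2080: Sat/Fri
Both conditions hold in: 2053, 2059, 2070 — 3.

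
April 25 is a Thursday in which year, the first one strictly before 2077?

2075

From one year to the next, a fixed date's weekday advances by 1, or by 2 when a Feb 29 lies between the two dates.
2077: April 25 is Sunday.
2076: Saturday (−1)
2075: Thursday (−2)
April 25 falls on a Thursday in 2075.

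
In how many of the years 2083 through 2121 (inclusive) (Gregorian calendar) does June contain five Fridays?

11

June has 30 days; it has five Fridays when Friday falls among the first (month-length − 28) days — i.e. when June 1 is one of Friday/Thursday.
June 1 by year: 2083:Tue 2084:Thu✓ 2085:Fri✓ 2086:Sat 2087:Sun 2088:Tue 2089:Wed 2090:Thu✓ 2091:Fri✓ 2092:Sun 2093:Mon 2094:Tue 2095:Wed 2096:Fri✓ 2097:Sat …(9 more)… 2107:Wed 2108:Fri✓ 2109:Sat 2110:Sun 2111:Mon 2112:Wed 2113:Thu✓ 2114:Fri✓ 2115:Sat 2116:Mon 2117:Tue 2118:Wed 2119:Thu✓ 2120:Sat 2121:Sun
Years with five Fridays: 2084, 2085, 2090, 2091, 2096, 2102, 2103, 2108, 2113, 2114, 2119 → 11.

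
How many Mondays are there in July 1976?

4

July 1976 has 31 days and begins on Thursday.
The first Monday is July 5.
Mondays fall on 5, 12, 19, 26 — that's 4.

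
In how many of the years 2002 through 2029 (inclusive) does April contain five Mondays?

April has 30 days; it has five Mondays when Monday falls among the first (month-length − 28) days — i.e. when April 1 is one of Monday/Sunday.
April 1 by year: 2002:Mon✓ 2003:Tue 2004:Thu 2005:Fri 2006:Sat 2007:Sun✓ 2008:Tue 2009:Wed 2010:Thu 2011:Fri 2012:Sun✓ 2013:Mon✓ 2014:Tue 2015:Wed 2016:Fri 2017:Sat 2018:Sun✓ 2019:Mon✓ 2020:Wed 2021:Thu 2022:Fri 2023:Sat 2024:Mon✓ 2025:Tue 2026:Wed 2027:Thu 2028:Sat 2029:Sun✓
Years with five Mondays: 2002, 2007, 2012, 2013, 2018, 2019, 2024, 2029 → 8.

8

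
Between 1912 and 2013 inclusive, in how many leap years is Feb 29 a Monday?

Leap years in 1912–2013: 26 of them.
Feb 29 weekday advances by 5 (mod 7) from one leap year to the next four years later (or differs when a century non-leap intervenes).
Leap-day weekdays: 1912:Thu 1916:Tue 1920:Sun 1924:Fri 1928:Wed 1932:Mon✓ 1936:Sat 1940:Thu 1944:Tue 1948:Sun 1952:Fri 1956:Wed 1960:Mon✓ 1964:Sat 1968:Thu 1972:Tue 1976:Sun 1980:Fri 1984:Wed 1988:Mon✓ 1992:Sat 1996:Thu 2000:Tue 2004:Sun 2008:Fri 2012:Wed
Monday: 1932, 1960, 1988 → 3.

3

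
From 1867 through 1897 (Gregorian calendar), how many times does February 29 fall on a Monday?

Leap years in 1867–1897: 8 of them.
Feb 29 weekday advances by 5 (mod 7) from one leap year to the next four years later (or differs when a century non-leap intervenes).
Leap-day weekdays: 1868:Sat 1872:Thu 1876:Tue 1880:Sun 1884:Fri 1888:Wed 1892:Mon✓ 1896:Sat
Monday: 1892 → 1.

1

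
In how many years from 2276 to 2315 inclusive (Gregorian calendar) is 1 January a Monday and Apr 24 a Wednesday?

Check each year's weekday for 1 January and Apr 24:
  2276: Sat/Mon  2277: Mon/Tue  2278: Tue/Wed  2279: Wed/Thu  2280: Thu/Sat  2281: Sat/Sun  2282: Sun/Mon  2283: Mon/Tue  2284: Tue/Thu  2285: Thu/Fri  2286: Fri/Sat  2287: Sat/Sun  2288: Sun/Tue  2289: Tue/Wed  …(12 more)…  2302: Wed/Thu  2303: Thu/Fri  2304: Fri/Sun  2305: Sun/Mon  2306: Mon/Tue  2307: Tue/Wed  2308: Wed/Fri  2309: Fri/Sat  2310: Sat/Sun  2311: Sun/Mon  2312: Mon/Wed ✓  2313: Wed/Thu  2314: Thu/Fri  2315: Fri/Sat
Both conditions hold in: 2312 — 1.

1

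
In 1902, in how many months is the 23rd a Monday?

1

Check the 23rd of each month of 1902: Jan 23: Thu, Feb 23: Sun, Mar 23: Sun, Apr 23: Wed, May 23: Fri, Jun 23: Mon, Jul 23: Wed, Aug 23: Sat, Sep 23: Tue, Oct 23: Thu, Nov 23: Sun, Dec 23: Tue.
Monday occurs in June — 1 month.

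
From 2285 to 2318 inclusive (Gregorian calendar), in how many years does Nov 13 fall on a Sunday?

Track Nov 13's weekday year by year (advancing +1, or +2 across a Feb 29):
  2285: Fri  2286: Sat (+1)  2287: Sun (+1) ✓  2288: Tue (+2)  2289: Wed (+1)
  2290: Thu (+1)  2291: Fri (+1)  2292: Sun (+2) ✓  2293: Mon (+1)  2294: Tue (+1)
  2295: Wed (+1)  2296: Fri (+2)  2297: Sat (+1)  2298: Sun (+1) ✓  … (6 more years) …
  2305: Mon (+1)  2306: Tue (+1)  2307: Wed (+1)  2308: Fri (+2)  2309: Sat (+1)
  2310: Sun (+1) ✓  2311: Mon (+1)  2312: Wed (+2)  2313: Thu (+1)  2314: Fri (+1)
  2315: Sat (+1)  2316: Mon (+2)  2317: Tue (+1)  2318: Wed (+1)
Sunday years: 2287, 2292, 2298, 2304, 2310 — 5 in total.

5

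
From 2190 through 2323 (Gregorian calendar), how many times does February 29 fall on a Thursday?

Leap years in 2190–2323: 31 of them.
Feb 29 weekday advances by 5 (mod 7) from one leap year to the next four years later (or differs when a century non-leap intervenes).
Leap-day weekdays: 2192:Wed 2196:Mon 2204:Wed 2208:Mon 2212:Sat 2216:Thu✓ 2220:Tue 2224:Sun 2228:Fri 2232:Wed 2236:Mon 2240:Sat 2244:Thu✓ …(5 more)… 2268:Sat 2272:Thu✓ 2276:Tue 2280:Sun 2284:Fri 2288:Wed 2292:Mon 2296:Sat 2304:Mon 2308:Sat 2312:Thu✓ 2316:Tue 2320:Sun
Thursday: 2216, 2244, 2272, 2312 → 4.

4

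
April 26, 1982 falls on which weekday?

January 1, 1982 is a Friday.
April 26 is day 116 of the year, i.e. 115 days after Jan 1.
115 mod 7 = 3, so advance 3 weekdays from Friday: Monday.

Monday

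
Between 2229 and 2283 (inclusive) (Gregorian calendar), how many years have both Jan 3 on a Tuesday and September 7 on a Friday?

2

Check each year's weekday for Jan 3 and September 7:
  2229: Sat/Mon  2230: Sun/Tue  2231: Mon/Wed  2232: Tue/Fri ✓  2233: Thu/Sat  2234: Fri/Sun  2235: Sat/Mon  2236: Sun/Wed  2237: Tue/Thu  2238: Wed/Fri  2239: Thu/Sat  2240: Fri/Mon  2241: Sun/Tue  2242: Mon/Wed  …(27 more)…  2270: Mon/Wed  2271: Tue/Thu  2272: Wed/Sat  2273: Fri/Sun  2274: Sat/Mon  2275: Sun/Tue  2276: Mon/Thu  2277: Wed/Fri  2278: Thu/Sat  2279: Fri/Sun  2280: Sat/Tue  2281: Mon/Wed  2282: Tue/Thu  2283: Wed/Fri
Both conditions hold in: 2232, 2260 — 2.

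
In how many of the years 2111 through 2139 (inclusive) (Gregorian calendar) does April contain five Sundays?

April has 30 days; it has five Sundays when Sunday falls among the first (month-length − 28) days — i.e. when April 1 is one of Sunday/Saturday.
April 1 by year: 2111:Wed 2112:Fri 2113:Sat✓ 2114:Sun✓ 2115:Mon 2116:Wed 2117:Thu 2118:Fri 2119:Sat✓ 2120:Mon 2121:Tue 2122:Wed 2123:Thu 2124:Sat✓ 2125:Sun✓ 2126:Mon 2127:Tue 2128:Thu 2129:Fri 2130:Sat✓ 2131:Sun✓ 2132:Tue 2133:Wed 2134:Thu 2135:Fri 2136:Sun✓ 2137:Mon 2138:Tue 2139:Wed
Years with five Sundays: 2113, 2114, 2119, 2124, 2125, 2130, 2131, 2136 → 8.

8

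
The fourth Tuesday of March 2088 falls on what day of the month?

March 1, 2088 is a Monday, so the first Tuesday is the 2nd.
The fourth Tuesday is 2 + 21 = 23.

23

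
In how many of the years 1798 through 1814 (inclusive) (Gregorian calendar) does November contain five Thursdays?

4

November has 30 days; it has five Thursdays when Thursday falls among the first (month-length − 28) days — i.e. when November 1 is one of Thursday/Wednesday.
November 1 by year: 1798:Thu✓ 1799:Fri 1800:Sat 1801:Sun 1802:Mon 1803:Tue 1804:Thu✓ 1805:Fri 1806:Sat 1807:Sun 1808:Tue 1809:Wed✓ 1810:Thu✓ 1811:Fri 1812:Sun 1813:Mon 1814:Tue
Years with five Thursdays: 1798, 1804, 1809, 1810 → 4.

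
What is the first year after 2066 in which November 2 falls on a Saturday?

From one year to the next, a fixed date's weekday advances by 1, or by 2 when a Feb 29 lies between the two dates.
2066: November 2 is Tuesday.
2067: Wednesday (+1)
2068: Friday (+2)
2069: Saturday (+1)
November 2 falls on a Saturday in 2069.

2069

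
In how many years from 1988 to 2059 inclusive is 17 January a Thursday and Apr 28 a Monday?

2

Check each year's weekday for 17 January and Apr 28:
  1988: Sun/Thu  1989: Tue/Fri  1990: Wed/Sat  1991: Thu/Sun  1992: Fri/Tue  1993: Sun/Wed  1994: Mon/Thu  1995: Tue/Fri  1996: Wed/Sun  1997: Fri/Mon  1998: Sat/Tue  1999: Sun/Wed  2000: Mon/Fri  2001: Wed/Sat  …(44 more)…  2046: Wed/Sat  2047: Thu/Sun  2048: Fri/Tue  2049: Sun/Wed  2050: Mon/Thu  2051: Tue/Fri  2052: Wed/Sun  2053: Fri/Mon  2054: Sat/Tue  2055: Sun/Wed  2056: Mon/Fri  2057: Wed/Sat  2058: Thu/Sun  2059: Fri/Mon
Both conditions hold in: 2008, 2036 — 2.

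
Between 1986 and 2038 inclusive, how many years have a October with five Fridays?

October has 31 days; it has five Fridays when Friday falls among the first (month-length − 28) days — i.e. when October 1 is one of Friday/Thursday/Wednesday.
October 1 by year: 1986:Wed✓ 1987:Thu✓ 1988:Sat 1989:Sun 1990:Mon 1991:Tue 1992:Thu✓ 1993:Fri✓ 1994:Sat 1995:Sun 1996:Tue 1997:Wed✓ 1998:Thu✓ 1999:Fri✓ 2000:Sun …(23 more)… 2024:Tue 2025:Wed✓ 2026:Thu✓ 2027:Fri✓ 2028:Sun 2029:Mon 2030:Tue 2031:Wed✓ 2032:Fri✓ 2033:Sat 2034:Sun 2035:Mon 2036:Wed✓ 2037:Thu✓ 2038:Fri✓
Years with five Fridays: 1986, 1987, 1992, 1993, 1997, 1998, 1999, 2003, 2004, 2008, 2009, 2010, 2014, 2015, 2020, 2021, 2025, 2026, 2027, 2031, 2032, 2036, 2037, 2038 → 24.

24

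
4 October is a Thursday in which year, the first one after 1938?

From one year to the next, a fixed date's weekday advances by 1, or by 2 when a Feb 29 lies between the two dates.
1938: October 4 is Tuesday.
1939: Wednesday (+1)
1940: Friday (+2)
1941: Saturday (+1)
1942: Sunday (+1)
1943: Monday (+1)
1944: Wednesday (+2)
1945: Thursday (+1)
4 October falls on a Thursday in 1945.

1945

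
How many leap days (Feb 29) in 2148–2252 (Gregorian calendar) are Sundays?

Leap years in 2148–2252: 26 of them.
Feb 29 weekday advances by 5 (mod 7) from one leap year to the next four years later (or differs when a century non-leap intervenes).
Leap-day weekdays: 2148:Thu 2152:Tue 2156:Sun✓ 2160:Fri 2164:Wed 2168:Mon 2172:Sat 2176:Thu 2180:Tue 2184:Sun✓ 2188:Fri 2192:Wed 2196:Mon 2204:Wed 2208:Mon 2212:Sat 2216:Thu 2220:Tue 2224:Sun✓ 2228:Fri 2232:Wed 2236:Mon 2240:Sat 2244:Thu 2248:Tue 2252:Sun✓
Sunday: 2156, 2184, 2224, 2252 → 4.

4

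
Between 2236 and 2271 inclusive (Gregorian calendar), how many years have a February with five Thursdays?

1

February has 28 days (29 in leap years); it has five Thursdays when Thursday falls among the first (month-length − 28) days — i.e. when February 1 is Thursday in a leap year (never in a common year).
February 1 by year: 2236:Mon 2237:Wed 2238:Thu 2239:Fri 2240:Sat 2241:Mon 2242:Tue 2243:Wed 2244:Thu✓ 2245:Sat 2246:Sun 2247:Mon 2248:Tue 2249:Thu 2250:Fri …(6 more)… 2257:Sun 2258:Mon 2259:Tue 2260:Wed 2261:Fri 2262:Sat 2263:Sun 2264:Mon 2265:Wed 2266:Thu 2267:Fri 2268:Sat 2269:Mon 2270:Tue 2271:Wed
Years with five Thursdays: 2244 → 1.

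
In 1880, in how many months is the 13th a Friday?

Check the 13th of each month of 1880: Jan 13: Tue, Feb 13: Fri, Mar 13: Sat, Apr 13: Tue, May 13: Thu, Jun 13: Sun, Jul 13: Tue, Aug 13: Fri, Sep 13: Mon, Oct 13: Wed, Nov 13: Sat, Dec 13: Mon.
Friday occurs in February, August — 2 months.

2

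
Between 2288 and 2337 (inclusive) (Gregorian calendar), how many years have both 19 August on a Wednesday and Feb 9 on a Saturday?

0

Check each year's weekday for 19 August and Feb 9:
  2288: Sun/Thu  2289: Mon/Sat  2290: Tue/Sun  2291: Wed/Mon  2292: Fri/Tue  2293: Sat/Thu  2294: Sun/Fri  2295: Mon/Sat  2296: Wed/Sun  2297: Thu/Tue  2298: Fri/Wed  2299: Sat/Thu  2300: Sun/Fri  2301: Mon/Sat  …(22 more)…  2324: Tue/Sat  2325: Wed/Mon  2326: Thu/Tue  2327: Fri/Wed  2328: Sun/Thu  2329: Mon/Sat  2330: Tue/Sun  2331: Wed/Mon  2332: Fri/Tue  2333: Sat/Thu  2334: Sun/Fri  2335: Mon/Sat  2336: Wed/Sun  2337: Thu/Tue
Both conditions hold in: no year — 0.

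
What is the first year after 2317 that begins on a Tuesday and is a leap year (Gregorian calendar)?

Jan 1 advances by 2 weekdays after a leap year and by 1 after a common year.
2317: Jan 1 is Monday.
2318: Tuesday
2319: Wednesday
2320: Thursday (leap)
2321: Saturday
2322: Sunday
2323: Monday
2324: Tuesday (leap)
2324 begins on a Tuesday and is a leap year.

2324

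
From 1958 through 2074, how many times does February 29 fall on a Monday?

Leap years in 1958–2074: 29 of them.
Feb 29 weekday advances by 5 (mod 7) from one leap year to the next four years later (or differs when a century non-leap intervenes).
Leap-day weekdays: 1960:Mon✓ 1964:Sat 1968:Thu 1972:Tue 1976:Sun 1980:Fri 1984:Wed 1988:Mon✓ 1992:Sat 1996:Thu 2000:Tue 2004:Sun 2008:Fri …(3 more)… 2024:Thu 2028:Tue 2032:Sun 2036:Fri 2040:Wed 2044:Mon✓ 2048:Sat 2052:Thu 2056:Tue 2060:Sun 2064:Fri 2068:Wed 2072:Mon✓
Monday: 1960, 1988, 2016, 2044, 2072 → 5.

5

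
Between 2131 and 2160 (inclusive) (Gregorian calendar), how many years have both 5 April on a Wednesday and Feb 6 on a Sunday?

1

Check each year's weekday for 5 April and Feb 6:
  2131: Thu/Tue  2132: Sat/Wed  2133: Sun/Fri  2134: Mon/Sat  2135: Tue/Sun  2136: Thu/Mon  2137: Fri/Wed  2138: Sat/Thu  2139: Sun/Fri  2140: Tue/Sat  2141: Wed/Mon  2142: Thu/Tue  2143: Fri/Wed  2144: Sun/Thu  2145: Mon/Sat  2146: Tue/Sun  2147: Wed/Mon  2148: Fri/Tue  2149: Sat/Thu  2150: Sun/Fri  2151: Mon/Sat  2152: Wed/Sun ✓  2153: Thu/Tue  2154: Fri/Wed  2155: Sat/Thu  2156: Mon/Fri  2157: Tue/Sun  2158: Wed/Mon  2159: Thu/Tue  2160: Sat/Wed
Both conditions hold in: 2152 — 1.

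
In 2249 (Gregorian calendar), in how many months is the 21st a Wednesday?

3

Check the 21st of each month of 2249: Jan 21: Sun, Feb 21: Wed, Mar 21: Wed, Apr 21: Sat, May 21: Mon, Jun 21: Thu, Jul 21: Sat, Aug 21: Tue, Sep 21: Fri, Oct 21: Sun, Nov 21: Wed, Dec 21: Fri.
Wednesday occurs in February, March, November — 3 months.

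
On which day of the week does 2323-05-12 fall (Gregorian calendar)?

January 1, 2323 is a Monday.
May 12 is day 132 of the year, i.e. 131 days after Jan 1.
131 mod 7 = 5, so advance 5 weekdays from Monday: Saturday.

Saturday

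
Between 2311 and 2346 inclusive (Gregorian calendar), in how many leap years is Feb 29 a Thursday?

2

Leap years in 2311–2346: 9 of them.
Feb 29 weekday advances by 5 (mod 7) from one leap year to the next four years later (or differs when a century non-leap intervenes).
Leap-day weekdays: 2312:Thu✓ 2316:Tue 2320:Sun 2324:Fri 2328:Wed 2332:Mon 2336:Sat 2340:Thu✓ 2344:Tue
Thursday: 2312, 2340 → 2.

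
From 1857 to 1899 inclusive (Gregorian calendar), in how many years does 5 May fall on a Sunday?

Track 5 May's weekday year by year (advancing +1, or +2 across a Feb 29):
  1857: Tue  1858: Wed (+1)  1859: Thu (+1)  1860: Sat (+2)  1861: Sun (+1) ✓
  1862: Mon (+1)  1863: Tue (+1)  1864: Thu (+2)  1865: Fri (+1)  1866: Sat (+1)
  1867: Sun (+1) ✓  1868: Tue (+2)  1869: Wed (+1)  1870: Thu (+1)  … (15 more years) …
  1886: Wed (+1)  1887: Thu (+1)  1888: Sat (+2)  1889: Sun (+1) ✓  1890: Mon (+1)
  1891: Tue (+1)  1892: Thu (+2)  1893: Fri (+1)  1894: Sat (+1)  1895: Sun (+1) ✓
  1896: Tue (+2)  1897: Wed (+1)  1898: Thu (+1)  1899: Fri (+1)
Sunday years: 1861, 1867, 1872, 1878, 1889, 1895 — 6 in total.

6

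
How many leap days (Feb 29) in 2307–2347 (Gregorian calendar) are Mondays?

1

Leap years in 2307–2347: 10 of them.
Feb 29 weekday advances by 5 (mod 7) from one leap year to the next four years later (or differs when a century non-leap intervenes).
Leap-day weekdays: 2308:Sat 2312:Thu 2316:Tue 2320:Sun 2324:Fri 2328:Wed 2332:Mon✓ 2336:Sat 2340:Thu 2344:Tue
Monday: 2332 → 1.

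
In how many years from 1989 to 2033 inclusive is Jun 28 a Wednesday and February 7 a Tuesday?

5

Check each year's weekday for Jun 28 and February 7:
  1989: Wed/Tue ✓  1990: Thu/Wed  1991: Fri/Thu  1992: Sun/Fri  1993: Mon/Sun  1994: Tue/Mon  1995: Wed/Tue ✓  1996: Fri/Wed  1997: Sat/Fri  1998: Sun/Sat  1999: Mon/Sun  2000: Wed/Mon  2001: Thu/Wed  2002: Fri/Thu  …(17 more)…  2020: Sun/Fri  2021: Mon/Sun  2022: Tue/Mon  2023: Wed/Tue ✓  2024: Fri/Wed  2025: Sat/Fri  2026: Sun/Sat  2027: Mon/Sun  2028: Wed/Mon  2029: Thu/Wed  2030: Fri/Thu  2031: Sat/Fri  2032: Mon/Sat  2033: Tue/Mon
Both conditions hold in: 1989, 1995, 2006, 2017, 2023 — 5.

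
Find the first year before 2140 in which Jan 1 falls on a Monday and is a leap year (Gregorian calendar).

Jan 1 advances by 2 weekdays after a leap year and by 1 after a common year.
2140: Jan 1 is Friday (leap).
2139: Thursday
2138: Wednesday
2137: Tuesday
2136: Sunday (leap)
2135: Saturday
2134: Friday
2133: Thursday
2132: Tuesday (leap)
2131: Monday
2130: Sunday
2129: Saturday
2128: Thursday (leap)
2127: Wednesday
2126: Tuesday
2125: Monday
2124: Saturday (leap)
2123: Friday
2122: Thursday
2121: Wednesday
2120: Monday (leap)
2120 begins on a Monday and is a leap year.

2120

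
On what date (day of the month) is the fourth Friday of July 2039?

22

July 1, 2039 is a Friday, so the first Friday is the 1st.
The fourth Friday is 1 + 21 = 22.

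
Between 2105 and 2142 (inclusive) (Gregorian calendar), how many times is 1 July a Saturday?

Track 1 July's weekday year by year (advancing +1, or +2 across a Feb 29):
  2105: Wed  2106: Thu (+1)  2107: Fri (+1)  2108: Sun (+2)  2109: Mon (+1)
  2110: Tue (+1)  2111: Wed (+1)  2112: Fri (+2)  2113: Sat (+1) ✓  2114: Sun (+1)
  2115: Mon (+1)  2116: Wed (+2)  2117: Thu (+1)  2118: Fri (+1)  … (10 more years) …
  2129: Fri (+1)  2130: Sat (+1) ✓  2131: Sun (+1)  2132: Tue (+2)  2133: Wed (+1)
  2134: Thu (+1)  2135: Fri (+1)  2136: Sun (+2)  2137: Mon (+1)  2138: Tue (+1)
  2139: Wed (+1)  2140: Fri (+2)  2141: Sat (+1) ✓  2142: Sun (+1)
Saturday years: 2113, 2119, 2124, 2130, 2141 — 5 in total.

5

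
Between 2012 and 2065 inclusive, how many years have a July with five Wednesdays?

24

July has 31 days; it has five Wednesdays when Wednesday falls among the first (month-length − 28) days — i.e. when July 1 is one of Wednesday/Tuesday/Monday.
July 1 by year: 2012:Sun 2013:Mon✓ 2014:Tue✓ 2015:Wed✓ 2016:Fri 2017:Sat 2018:Sun 2019:Mon✓ 2020:Wed✓ 2021:Thu 2022:Fri 2023:Sat 2024:Mon✓ 2025:Tue✓ 2026:Wed✓ …(24 more)… 2051:Sat 2052:Mon✓ 2053:Tue✓ 2054:Wed✓ 2055:Thu 2056:Sat 2057:Sun 2058:Mon✓ 2059:Tue✓ 2060:Thu 2061:Fri 2062:Sat 2063:Sun 2064:Tue✓ 2065:Wed✓
Years with five Wednesdays: 2013, 2014, 2015, 2019, 2020, 2024, 2025, 2026, 2030, 2031, 2036, 2037, 2041, 2042, 2043, 2047, 2048, 2052, 2053, 2054, 2058, 2059, 2064, 2065 → 24.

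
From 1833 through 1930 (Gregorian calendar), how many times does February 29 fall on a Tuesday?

3

Leap years in 1833–1930: 23 of them.
Feb 29 weekday advances by 5 (mod 7) from one leap year to the next four years later (or differs when a century non-leap intervenes).
Leap-day weekdays: 1836:Mon 1840:Sat 1844:Thu 1848:Tue✓ 1852:Sun 1856:Fri 1860:Wed 1864:Mon 1868:Sat 1872:Thu 1876:Tue✓ 1880:Sun 1884:Fri 1888:Wed 1892:Mon 1896:Sat 1904:Mon 1908:Sat 1912:Thu 1916:Tue✓ 1920:Sun 1924:Fri 1928:Wed
Tuesday: 1848, 1876, 1916 → 3.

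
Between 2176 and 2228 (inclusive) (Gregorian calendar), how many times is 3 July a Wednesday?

8

Track 3 July's weekday year by year (advancing +1, or +2 across a Feb 29):
  2176: Wed ✓  2177: Thu (+1)  2178: Fri (+1)  2179: Sat (+1)  2180: Mon (+2)
  2181: Tue (+1)  2182: Wed (+1) ✓  2183: Thu (+1)  2184: Sat (+2)  2185: Sun (+1)
  2186: Mon (+1)  2187: Tue (+1)  2188: Thu (+2)  2189: Fri (+1)  … (25 more years) …
  2215: Mon (+1)  2216: Wed (+2) ✓  2217: Thu (+1)  2218: Fri (+1)  2219: Sat (+1)
  2220: Mon (+2)  2221: Tue (+1)  2222: Wed (+1) ✓  2223: Thu (+1)  2224: Sat (+2)
  2225: Sun (+1)  2226: Mon (+1)  2227: Tue (+1)  2228: Thu (+2)
Wednesday years: 2176, 2182, 2193, 2199, 2205, 2211, 2216, 2222 — 8 in total.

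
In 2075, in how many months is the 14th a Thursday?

3

Check the 14th of each month of 2075: Jan 14: Mon, Feb 14: Thu, Mar 14: Thu, Apr 14: Sun, May 14: Tue, Jun 14: Fri, Jul 14: Sun, Aug 14: Wed, Sep 14: Sat, Oct 14: Mon, Nov 14: Thu, Dec 14: Sat.
Thursday occurs in February, March, November — 3 months.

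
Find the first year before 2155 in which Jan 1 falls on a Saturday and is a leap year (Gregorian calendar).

Jan 1 advances by 2 weekdays after a leap year and by 1 after a common year.
2155: Jan 1 is Wednesday.
2154: Tuesday
2153: Monday
2152: Saturday (leap)
2152 begins on a Saturday and is a leap year.

2152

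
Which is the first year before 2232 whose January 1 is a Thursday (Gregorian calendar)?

2229

Jan 1 advances by 2 weekdays after a leap year and by 1 after a common year.
2232: Jan 1 is Sunday (leap).
2231: Saturday
2230: Friday
2229: Thursday
2229 begins on a Thursday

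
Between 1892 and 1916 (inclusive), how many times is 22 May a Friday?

Track 22 May's weekday year by year (advancing +1, or +2 across a Feb 29):
  1892: Sun  1893: Mon (+1)  1894: Tue (+1)  1895: Wed (+1)  1896: Fri (+2) ✓
  1897: Sat (+1)  1898: Sun (+1)  1899: Mon (+1)  1900: Tue (+1)  1901: Wed (+1)
  1902: Thu (+1)  1903: Fri (+1) ✓  1904: Sun (+2)  1905: Mon (+1)  1906: Tue (+1)
  1907: Wed (+1)  1908: Fri (+2) ✓  1909: Sat (+1)  1910: Sun (+1)  1911: Mon (+1)
  1912: Wed (+2)  1913: Thu (+1)  1914: Fri (+1) ✓  1915: Sat (+1)  1916: Mon (+2)
Friday years: 1896, 1903, 1908, 1914 — 4 in total.

4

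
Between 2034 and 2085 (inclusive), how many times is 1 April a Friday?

7

Track 1 April's weekday year by year (advancing +1, or +2 across a Feb 29):
  2034: Sat  2035: Sun (+1)  2036: Tue (+2)  2037: Wed (+1)  2038: Thu (+1)
  2039: Fri (+1) ✓  2040: Sun (+2)  2041: Mon (+1)  2042: Tue (+1)  2043: Wed (+1)
  2044: Fri (+2) ✓  2045: Sat (+1)  2046: Sun (+1)  2047: Mon (+1)  … (24 more years) …
  2072: Fri (+2) ✓  2073: Sat (+1)  2074: Sun (+1)  2075: Mon (+1)  2076: Wed (+2)
  2077: Thu (+1)  2078: Fri (+1) ✓  2079: Sat (+1)  2080: Mon (+2)  2081: Tue (+1)
  2082: Wed (+1)  2083: Thu (+1)  2084: Sat (+2)  2085: Sun (+1)
Friday years: 2039, 2044, 2050, 2061, 2067, 2072, 2078 — 7 in total.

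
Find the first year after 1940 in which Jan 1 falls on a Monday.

Jan 1 advances by 2 weekdays after a leap year and by 1 after a common year.
1940: Jan 1 is Monday (leap).
1941: Wednesday
1942: Thursday
1943: Friday
1944: Saturday (leap)
1945: Monday
1945 begins on a Monday

1945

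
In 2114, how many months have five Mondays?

5

A month of length L has five Mondays iff its first Monday is on day ≤ L−28 (so day 1–3 in a 31-day month, 1–2 in a 30-day month, day 1 in a leap February).
Checking each month of 2114: Jan starts Mon (31d) ✓; Feb starts Thu (28d); Mar starts Thu (31d); Apr starts Sun (30d) ✓; May starts Tue (31d); Jun starts Fri (30d); Jul starts Sun (31d) ✓; Aug starts Wed (31d); Sep starts Sat (30d); Oct starts Mon (31d) ✓; Nov starts Thu (30d); Dec starts Sat (31d) ✓.
Five-Monday months: January, April, July, October, December → 5.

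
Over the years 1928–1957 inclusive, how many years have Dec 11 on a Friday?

4

Track Dec 11's weekday year by year (advancing +1, or +2 across a Feb 29):
  1928: Tue  1929: Wed (+1)  1930: Thu (+1)  1931: Fri (+1) ✓  1932: Sun (+2)
  1933: Mon (+1)  1934: Tue (+1)  1935: Wed (+1)  1936: Fri (+2) ✓  1937: Sat (+1)
  1938: Sun (+1)  1939: Mon (+1)  1940: Wed (+2)  1941: Thu (+1)  1942: Fri (+1) ✓
  1943: Sat (+1)  1944: Mon (+2)  1945: Tue (+1)  1946: Wed (+1)  1947: Thu (+1)
  1948: Sat (+2)  1949: Sun (+1)  1950: Mon (+1)  1951: Tue (+1)  1952: Thu (+2)
  1953: Fri (+1) ✓  1954: Sat (+1)  1955: Sun (+1)  1956: Tue (+2)  1957: Wed (+1)
Friday years: 1931, 1936, 1942, 1953 — 4 in total.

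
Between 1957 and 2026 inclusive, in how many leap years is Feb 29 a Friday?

2

Leap years in 1957–2026: 17 of them.
Feb 29 weekday advances by 5 (mod 7) from one leap year to the next four years later (or differs when a century non-leap intervenes).
Leap-day weekdays: 1960:Mon 1964:Sat 1968:Thu 1972:Tue 1976:Sun 1980:Fri✓ 1984:Wed 1988:Mon 1992:Sat 1996:Thu 2000:Tue 2004:Sun 2008:Fri✓ 2012:Wed 2016:Mon 2020:Sat 2024:Thu
Friday: 1980, 2008 → 2.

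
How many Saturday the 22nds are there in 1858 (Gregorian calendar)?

Check the 22nd of each month of 1858: Jan 22: Fri, Feb 22: Mon, Mar 22: Mon, Apr 22: Thu, May 22: Sat, Jun 22: Tue, Jul 22: Thu, Aug 22: Sun, Sep 22: Wed, Oct 22: Fri, Nov 22: Mon, Dec 22: Wed.
Saturday occurs in May — 1 month.

1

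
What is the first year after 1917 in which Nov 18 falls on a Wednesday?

1925

From one year to the next, a fixed date's weekday advances by 1, or by 2 when a Feb 29 lies between the two dates.
1917: November 18 is Sunday.
1918: Monday (+1)
1919: Tuesday (+1)
1920: Thursday (+2)
1921: Friday (+1)
1922: Saturday (+1)
1923: Sunday (+1)
1924: Tuesday (+2)
1925: Wednesday (+1)
Nov 18 falls on a Wednesday in 1925.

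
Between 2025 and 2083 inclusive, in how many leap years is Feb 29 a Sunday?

2

Leap years in 2025–2083: 14 of them.
Feb 29 weekday advances by 5 (mod 7) from one leap year to the next four years later (or differs when a century non-leap intervenes).
Leap-day weekdays: 2028:Tue 2032:Sun✓ 2036:Fri 2040:Wed 2044:Mon 2048:Sat 2052:Thu 2056:Tue 2060:Sun✓ 2064:Fri 2068:Wed 2072:Mon 2076:Sat 2080:Thu
Sunday: 2032, 2060 → 2.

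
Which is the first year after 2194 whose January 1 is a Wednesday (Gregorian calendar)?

Jan 1 advances by 2 weekdays after a leap year and by 1 after a common year.
2194: Jan 1 is Wednesday.
2195: Thursday
2196: Friday (leap)
2197: Sunday
2198: Monday
2199: Tuesday
2200: Wednesday
2200 begins on a Wednesday

2200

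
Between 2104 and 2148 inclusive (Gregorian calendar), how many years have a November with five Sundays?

13

November has 30 days; it has five Sundays when Sunday falls among the first (month-length − 28) days — i.e. when November 1 is one of Sunday/Saturday.
November 1 by year: 2104:Sat✓ 2105:Sun✓ 2106:Mon 2107:Tue 2108:Thu 2109:Fri 2110:Sat✓ 2111:Sun✓ 2112:Tue 2113:Wed 2114:Thu 2115:Fri 2116:Sun✓ 2117:Mon 2118:Tue …(15 more)… 2134:Mon 2135:Tue 2136:Thu 2137:Fri 2138:Sat✓ 2139:Sun✓ 2140:Tue 2141:Wed 2142:Thu 2143:Fri 2144:Sun✓ 2145:Mon 2146:Tue 2147:Wed 2148:Fri
Years with five Sundays: 2104, 2105, 2110, 2111, 2116, 2121, 2122, 2127, 2132, 2133, 2138, 2139, 2144 → 13.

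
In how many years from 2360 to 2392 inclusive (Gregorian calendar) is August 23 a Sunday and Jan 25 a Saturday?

2

Check each year's weekday for August 23 and Jan 25:
  2360: Tue/Mon  2361: Wed/Wed  2362: Thu/Thu  2363: Fri/Fri  2364: Sun/Sat ✓  2365: Mon/Mon  2366: Tue/Tue  2367: Wed/Wed  2368: Fri/Thu  2369: Sat/Sat  2370: Sun/Sun  2371: Mon/Mon  2372: Wed/Tue  2373: Thu/Thu  …(5 more)…  2379: Thu/Thu  2380: Sat/Fri  2381: Sun/Sun  2382: Mon/Mon  2383: Tue/Tue  2384: Thu/Wed  2385: Fri/Fri  2386: Sat/Sat  2387: Sun/Sun  2388: Tue/Mon  2389: Wed/Wed  2390: Thu/Thu  2391: Fri/Fri  2392: Sun/Sat ✓
Both conditions hold in: 2364, 2392 — 2.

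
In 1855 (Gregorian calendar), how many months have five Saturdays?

4

A month of length L has five Saturdays iff its first Saturday is on day ≤ L−28 (so day 1–3 in a 31-day month, 1–2 in a 30-day month, day 1 in a leap February).
Checking each month of 1855: Jan starts Mon (31d); Feb starts Thu (28d); Mar starts Thu (31d) ✓; Apr starts Sun (30d); May starts Tue (31d); Jun starts Fri (30d) ✓; Jul starts Sun (31d); Aug starts Wed (31d); Sep starts Sat (30d) ✓; Oct starts Mon (31d); Nov starts Thu (30d); Dec starts Sat (31d) ✓.
Five-Saturday months: March, June, September, December → 4.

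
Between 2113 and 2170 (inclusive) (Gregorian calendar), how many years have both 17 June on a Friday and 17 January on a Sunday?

Check each year's weekday for 17 June and 17 January:
  2113: Sat/Tue  2114: Sun/Wed  2115: Mon/Thu  2116: Wed/Fri  2117: Thu/Sun  2118: Fri/Mon  2119: Sat/Tue  2120: Mon/Wed  2121: Tue/Fri  2122: Wed/Sat  2123: Thu/Sun  2124: Sat/Mon  2125: Sun/Wed  2126: Mon/Thu  …(30 more)…  2157: Fri/Mon  2158: Sat/Tue  2159: Sun/Wed  2160: Tue/Thu  2161: Wed/Sat  2162: Thu/Sun  2163: Fri/Mon  2164: Sun/Tue  2165: Mon/Thu  2166: Tue/Fri  2167: Wed/Sat  2168: Fri/Sun ✓  2169: Sat/Tue  2170: Sun/Wed
Both conditions hold in: 2140, 2168 — 2.

2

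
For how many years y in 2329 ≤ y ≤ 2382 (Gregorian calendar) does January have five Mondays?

January has 31 days; it has five Mondays when Monday falls among the first (month-length − 28) days — i.e. when January 1 is one of Monday/Sunday/Saturday.
January 1 by year: 2329:Tue 2330:Wed 2331:Thu 2332:Fri 2333:Sun✓ 2334:Mon✓ 2335:Tue 2336:Wed 2337:Fri 2338:Sat✓ 2339:Sun✓ 2340:Mon✓ 2341:Wed 2342:Thu 2343:Fri …(24 more)… 2368:Mon✓ 2369:Wed 2370:Thu 2371:Fri 2372:Sat✓ 2373:Mon✓ 2374:Tue 2375:Wed 2376:Thu 2377:Sat✓ 2378:Sun✓ 2379:Mon✓ 2380:Tue 2381:Thu 2382:Fri
Years with five Mondays: 2333, 2334, 2338, 2339, 2340, 2344, 2345, 2349, 2350, 2351, 2355, 2356, 2361, 2362, 2366, 2367, 2368, 2372, 2373, 2377, 2378, 2379 → 22.

22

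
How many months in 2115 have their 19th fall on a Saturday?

Check the 19th of each month of 2115: Jan 19: Sat, Feb 19: Tue, Mar 19: Tue, Apr 19: Fri, May 19: Sun, Jun 19: Wed, Jul 19: Fri, Aug 19: Mon, Sep 19: Thu, Oct 19: Sat, Nov 19: Tue, Dec 19: Thu.
Saturday occurs in January, October — 2 months.

2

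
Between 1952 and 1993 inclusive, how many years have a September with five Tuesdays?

September has 30 days; it has five Tuesdays when Tuesday falls among the first (month-length − 28) days — i.e. when September 1 is one of Tuesday/Monday.
September 1 by year: 1952:Mon✓ 1953:Tue✓ 1954:Wed 1955:Thu 1956:Sat 1957:Sun 1958:Mon✓ 1959:Tue✓ 1960:Thu 1961:Fri 1962:Sat 1963:Sun 1964:Tue✓ 1965:Wed 1966:Thu …(12 more)… 1979:Sat 1980:Mon✓ 1981:Tue✓ 1982:Wed 1983:Thu 1984:Sat 1985:Sun 1986:Mon✓ 1987:Tue✓ 1988:Thu 1989:Fri 1990:Sat 1991:Sun 1992:Tue✓ 1993:Wed
Years with five Tuesdays: 1952, 1953, 1958, 1959, 1964, 1969, 1970, 1975, 1980, 1981, 1986, 1987, 1992 → 13.

13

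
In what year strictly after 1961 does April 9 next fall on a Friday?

1965

From one year to the next, a fixed date's weekday advances by 1, or by 2 when a Feb 29 lies between the two dates.
1961: April 9 is Sunday.
1962: Monday (+1)
1963: Tuesday (+1)
1964: Thursday (+2)
1965: Friday (+1)
April 9 falls on a Friday in 1965.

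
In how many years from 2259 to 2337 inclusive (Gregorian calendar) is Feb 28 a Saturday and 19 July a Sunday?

Check each year's weekday for Feb 28 and 19 July:
  2259: Mon/Tue  2260: Tue/Thu  2261: Thu/Fri  2262: Fri/Sat  2263: Sat/Sun ✓  2264: Sun/Tue  2265: Tue/Wed  2266: Wed/Thu  2267: Thu/Fri  2268: Fri/Sun  2269: Sun/Mon  2270: Mon/Tue  2271: Tue/Wed  2272: Wed/Fri  …(51 more)…  2324: Thu/Sat  2325: Sat/Sun ✓  2326: Sun/Mon  2327: Mon/Tue  2328: Tue/Thu  2329: Thu/Fri  2330: Fri/Sat  2331: Sat/Sun ✓  2332: Sun/Tue  2333: Tue/Wed  2334: Wed/Thu  2335: Thu/Fri  2336: Fri/Sun  2337: Sun/Mon
Both conditions hold in: 2263, 2274, 2285, 2291, 2303, 2314, 2325, 2331 — 8.

8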